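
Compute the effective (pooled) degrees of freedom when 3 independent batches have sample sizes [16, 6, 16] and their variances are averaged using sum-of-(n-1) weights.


nu = sum_i (n_i - 1)
nu = ((16 - 1) + (6 - 1) + (16 - 1))
nu = 15 + 5 + 15
nu = 35

35


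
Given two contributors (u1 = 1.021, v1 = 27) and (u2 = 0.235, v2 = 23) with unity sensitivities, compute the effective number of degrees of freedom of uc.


uc = sqrt(u1^2 + u2^2) = sqrt(1.021^2 + 0.235^2) = 1.0476956
v_eff = uc^4 / (u1^4/v1 + u2^4/v2)
= 1.0476956^4 / (1.021^4/27 + 0.235^4/23)
= 1.2048708 / 0.040380127
v_eff = 29.8382

29.8382


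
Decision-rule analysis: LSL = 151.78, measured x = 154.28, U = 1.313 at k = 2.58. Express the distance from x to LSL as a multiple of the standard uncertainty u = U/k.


u = U / k = 1.313 / 2.58 = 0.50891473
margin = |LSL - x| = |151.78 - 154.28| = 2.5
z = margin / u = 2.5 / 0.50891473
z = 4.9124

4.9124


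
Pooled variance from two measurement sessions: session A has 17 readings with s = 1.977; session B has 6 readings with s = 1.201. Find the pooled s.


s_p = sqrt(((n1-1)*s1^2 + (n2-1)*s2^2) / (n1+n2-2))
numerator = (17-1)*1.977^2 + (6-1)*1.201^2 = 62.536464 + 7.212005 = 69.748469
denominator = 17 + 6 - 2 = 21
s_p^2 = 69.748469 / 21 = 3.3213557
s_p = sqrt(3.3213557) = 1.8225

1.8225


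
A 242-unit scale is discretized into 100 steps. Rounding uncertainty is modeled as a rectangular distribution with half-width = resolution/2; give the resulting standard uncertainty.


resolution = range / divisions
resolution = 242 / 100 = 2.42
u_res = resolution / (2*sqrt(3))
u_res = 2.42 / 3.4641016
u_res = 0.6986

0.6986


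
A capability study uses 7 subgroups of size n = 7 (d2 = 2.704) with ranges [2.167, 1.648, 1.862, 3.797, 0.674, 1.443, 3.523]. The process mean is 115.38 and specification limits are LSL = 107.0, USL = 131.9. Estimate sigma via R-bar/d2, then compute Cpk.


R_bar = (2.167 + 1.648 + 1.862 + 3.797 + 0.674 + 1.443 + 3.523) / 7 = 2.1591429
sigma = R_bar / d2 = 2.1591429 / 2.704 = 0.79849959
Cp = (USL - LSL)/(6*sigma) = (131.9 - 107.0)/(6*0.79849959) = 5.1972
Cpu = (131.9 - 115.38)/(3*0.79849959) = 6.8963
Cpl = (115.38 - 107.0)/(3*0.79849959) = 3.4982
Cpk = min(Cpu, Cpl) = 3.4982

3.4982


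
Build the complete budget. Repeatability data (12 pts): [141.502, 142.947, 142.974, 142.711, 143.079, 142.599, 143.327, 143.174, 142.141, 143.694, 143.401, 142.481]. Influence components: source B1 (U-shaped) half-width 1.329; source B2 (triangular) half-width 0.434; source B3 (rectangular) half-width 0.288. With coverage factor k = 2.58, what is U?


mean = (141.502 + 142.947 + 142.974 + 142.711 + 143.079 + 142.599 + 143.327 + 143.174 + 142.141 + 143.694 + 143.401 + 142.481) / 12 = 142.8358333
s = sqrt(sum((x - mean)^2)/(n-1)) = 0.60011572
u_A = s / sqrt(n) = 0.60011572 / sqrt(12) = 0.17323849
u_B1 = 1.329 / sqrt(2) = 0.93974491
u_B2 = 0.434 / sqrt(6) = 0.17717976
u_B3 = 0.288 / sqrt(3) = 0.16627688
uc = sqrt(0.17323849^2 + 0.93974491^2 + 0.17717976^2 + 0.16627688^2) = 0.9859882
U = k * uc = 2.58 * 0.9859882
U = 2.5438

2.5438


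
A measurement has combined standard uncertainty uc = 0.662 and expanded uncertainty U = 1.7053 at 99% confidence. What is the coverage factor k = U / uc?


k = U / uc
k = 1.7053 / 0.662
k = 2.576

2.576


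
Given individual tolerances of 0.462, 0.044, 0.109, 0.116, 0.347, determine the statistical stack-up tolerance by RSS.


RSS = sqrt(0.462^2 + 0.044^2 + 0.109^2 + 0.116^2 + 0.347^2)
= sqrt(0.361126)
= 0.6009

0.6009


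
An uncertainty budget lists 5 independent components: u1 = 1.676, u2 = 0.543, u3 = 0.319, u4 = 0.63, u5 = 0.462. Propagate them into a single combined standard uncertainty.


uc = sqrt(1.676^2 + 0.543^2 + 0.319^2 + 0.63^2 + 0.462^2)
uc = sqrt(3.81593)
uc = 1.9534

1.9534


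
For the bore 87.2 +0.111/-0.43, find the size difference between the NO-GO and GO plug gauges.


GO = nominal - lower_tol (smallest hole = maximum material condition)
GO = 87.2 - 0.43 = 86.77
NO-GO = nominal + upper_tol (largest hole = least material condition)
NO-GO = 87.2 + 0.111 = 87.311
spread = NO-GO - GO = 87.311 - 86.77 = 0.5410

0.5410


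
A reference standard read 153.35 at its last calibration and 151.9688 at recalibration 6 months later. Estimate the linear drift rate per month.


rate = (v2 - v1) / months
= (151.9688 - 153.35) / 6
= -1.3812 / 6
= -0.2302

-0.2302


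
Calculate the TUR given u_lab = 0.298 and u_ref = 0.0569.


TUR = u_lab / u_ref
= 0.298 / 0.0569
= 5.2373

5.2373


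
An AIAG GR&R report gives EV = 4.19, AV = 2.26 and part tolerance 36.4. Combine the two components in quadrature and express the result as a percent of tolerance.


GRR = sqrt(EV^2 + AV^2) = sqrt(4.19^2 + 2.26^2) = 4.7606407
%GRR = GRR / tol * 100 = 4.7606407 / 36.4 * 100
%GRR = 13.0787

13.0787


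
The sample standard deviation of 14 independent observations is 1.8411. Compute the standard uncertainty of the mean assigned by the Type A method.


u_A = s / sqrt(n)
u_A = 1.8411 / sqrt(14)
u_A = 1.8411 / 3.7416574
u_A = 0.4921

0.4921


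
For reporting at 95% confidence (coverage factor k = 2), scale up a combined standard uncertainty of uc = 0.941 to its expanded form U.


U = k * uc
U = 2 * 0.941
U = 1.8820

1.8820


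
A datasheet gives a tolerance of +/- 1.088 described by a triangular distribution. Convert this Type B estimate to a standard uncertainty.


u_B = half_width / sqrt(6)
u_B = 1.088 / 2.4494897
u_B = 0.4442

0.4442


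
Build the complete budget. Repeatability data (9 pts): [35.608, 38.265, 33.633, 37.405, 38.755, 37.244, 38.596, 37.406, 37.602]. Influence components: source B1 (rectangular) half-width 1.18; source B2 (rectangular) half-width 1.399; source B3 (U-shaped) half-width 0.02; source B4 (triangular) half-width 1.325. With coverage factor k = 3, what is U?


mean = (35.608 + 38.265 + 33.633 + 37.405 + 38.755 + 37.244 + 38.596 + 37.406 + 37.602) / 9 = 37.16822222
s = sqrt(sum((x - mean)^2)/(n-1)) = 1.6201054
u_A = s / sqrt(n) = 1.6201054 / sqrt(9) = 0.54003513
u_B1 = 1.18 / sqrt(3) = 0.68127332
u_B2 = 1.399 / sqrt(3) = 0.80771303
u_B3 = 0.02 / sqrt(2) = 0.014142136
u_B4 = 1.325 / sqrt(6) = 0.54092898
uc = sqrt(0.54003513^2 + 0.68127332^2 + 0.80771303^2 + 0.014142136^2 + 0.54092898^2) = 1.3042146
U = k * uc = 3 * 1.3042146
U = 3.9126

3.9126


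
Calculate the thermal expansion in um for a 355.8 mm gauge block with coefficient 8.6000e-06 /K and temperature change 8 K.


dL = L * alpha * dT
= 355.8 * 8.6000e-06 * 8
= 0.0244790 mm
dL_um = 0.0244790 * 1000 = 24.4790 um

24.4790


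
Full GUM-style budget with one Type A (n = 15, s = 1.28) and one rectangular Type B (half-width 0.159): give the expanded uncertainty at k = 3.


u_A = s / sqrt(n) = 1.28 / sqrt(15) = 0.33049458
u_B = half_width / sqrt(3) = 0.159 / sqrt(3) = 0.091798693
uc = sqrt(u_A^2 + u_B^2) = sqrt(0.33049458^2 + 0.091798693^2) = 0.3430068
U = k * uc = 3 * 0.3430068
U = 1.0290

1.0290


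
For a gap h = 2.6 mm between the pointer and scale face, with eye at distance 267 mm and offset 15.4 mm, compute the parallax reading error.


error = h * offset / d
= 2.6 * 15.4 / 267
= 0.1500

0.1500


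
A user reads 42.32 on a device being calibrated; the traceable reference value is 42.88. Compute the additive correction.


Correction = standard - reading
= 42.88 - 42.32
= 0.5600

0.5600


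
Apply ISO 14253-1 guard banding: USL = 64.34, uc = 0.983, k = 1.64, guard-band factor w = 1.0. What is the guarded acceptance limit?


U = k * uc = 1.64 * 0.983 = 1.61212
guard band g = w * U = 1.0 * 1.61212 = 1.61212
AL = USL - g = 64.34 - 1.61212
AL = 62.7279

62.7279


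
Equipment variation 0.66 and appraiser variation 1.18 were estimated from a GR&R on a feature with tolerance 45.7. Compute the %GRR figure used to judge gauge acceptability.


GRR = sqrt(EV^2 + AV^2) = sqrt(0.66^2 + 1.18^2) = 1.3520355
%GRR = GRR / tol * 100 = 1.3520355 / 45.7 * 100
%GRR = 2.9585

2.9585


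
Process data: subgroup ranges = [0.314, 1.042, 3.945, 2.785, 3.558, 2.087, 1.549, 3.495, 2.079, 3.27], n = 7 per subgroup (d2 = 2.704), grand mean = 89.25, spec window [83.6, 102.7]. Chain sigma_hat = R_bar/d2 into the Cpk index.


R_bar = (0.314 + 1.042 + 3.945 + 2.785 + 3.558 + 2.087 + 1.549 + 3.495 + 2.079 + 3.27) / 10 = 2.4124
sigma = R_bar / d2 = 2.4124 / 2.704 = 0.89215976
Cp = (USL - LSL)/(6*sigma) = (102.7 - 83.6)/(6*0.89215976) = 3.5681
Cpu = (102.7 - 89.25)/(3*0.89215976) = 5.0253
Cpl = (89.25 - 83.6)/(3*0.89215976) = 2.1110
Cpk = min(Cpu, Cpl) = 2.1110

2.1110


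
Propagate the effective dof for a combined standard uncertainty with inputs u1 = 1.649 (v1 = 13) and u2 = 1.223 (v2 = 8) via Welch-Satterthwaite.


uc = sqrt(u1^2 + u2^2) = sqrt(1.649^2 + 1.223^2) = 2.0530295
v_eff = uc^4 / (u1^4/v1 + u2^4/v2)
= 2.0530295^4 / (1.649^4/13 + 1.223^4/8)
= 17.765636 / 0.84842405
v_eff = 20.9396

20.9396


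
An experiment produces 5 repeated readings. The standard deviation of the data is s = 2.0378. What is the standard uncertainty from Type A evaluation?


u_A = s / sqrt(n)
u_A = 2.0378 / sqrt(5)
u_A = 2.0378 / 2.236068
u_A = 0.9113

0.9113


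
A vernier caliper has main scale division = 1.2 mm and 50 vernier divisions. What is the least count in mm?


LC = MSD / n_div
= 1.2 / 50
= 0.0240

0.0240


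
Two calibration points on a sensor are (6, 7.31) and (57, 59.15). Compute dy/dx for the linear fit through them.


slope = (y2 - y1) / (x2 - x1)
= (59.15 - 7.31) / (57 - 6)
= 51.8400 / 51
= 1.0165

1.0165


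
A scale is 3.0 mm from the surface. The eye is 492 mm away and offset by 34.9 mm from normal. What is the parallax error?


error = h * offset / d
= 3.0 * 34.9 / 492
= 0.2128

0.2128


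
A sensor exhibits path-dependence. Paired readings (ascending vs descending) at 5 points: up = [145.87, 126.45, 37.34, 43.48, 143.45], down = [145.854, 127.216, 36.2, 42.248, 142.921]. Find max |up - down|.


|145.87 - 145.854| = 0.0160
|126.45 - 127.216| = 0.7660
|37.34 - 36.2| = 1.1400
|43.48 - 42.248| = 1.2320
|143.45 - 142.921| = 0.5290
hysteresis = max(diffs) = 1.2320

1.2320


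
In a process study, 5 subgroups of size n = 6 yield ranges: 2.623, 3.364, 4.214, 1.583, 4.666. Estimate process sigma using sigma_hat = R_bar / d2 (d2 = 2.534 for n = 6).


R_bar = (2.623 + 3.364 + 4.214 + 1.583 + 4.666) / 5
R_bar = 16.45 / 5 = 3.29
sigma_hat = R_bar / d2 = 3.29 / 2.534 = 1.2983

1.2983


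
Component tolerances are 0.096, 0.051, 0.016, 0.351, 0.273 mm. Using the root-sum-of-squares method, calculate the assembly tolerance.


RSS = sqrt(0.096^2 + 0.051^2 + 0.016^2 + 0.351^2 + 0.273^2)
= sqrt(0.209803)
= 0.4580

0.4580


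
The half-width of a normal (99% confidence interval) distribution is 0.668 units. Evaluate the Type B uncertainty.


u_B = half_width / 2.576
u_B = 0.668 / 2.576
u_B = 0.2593

0.2593


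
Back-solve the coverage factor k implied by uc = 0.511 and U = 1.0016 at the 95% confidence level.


k = U / uc
k = 1.0016 / 0.511
k = 1.96

1.96


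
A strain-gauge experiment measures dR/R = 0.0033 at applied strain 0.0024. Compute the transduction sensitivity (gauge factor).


GF = (dR/R) / epsilon
= 0.0033 / 0.0024
= 1.3750

1.3750


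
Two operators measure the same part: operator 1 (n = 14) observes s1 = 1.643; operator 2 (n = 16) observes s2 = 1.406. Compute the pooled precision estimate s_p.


s_p = sqrt(((n1-1)*s1^2 + (n2-1)*s2^2) / (n1+n2-2))
numerator = (14-1)*1.643^2 + (16-1)*1.406^2 = 35.092837 + 29.65254 = 64.745377
denominator = 14 + 16 - 2 = 28
s_p^2 = 64.745377 / 28 = 2.3123349
s_p = sqrt(2.3123349) = 1.5206

1.5206


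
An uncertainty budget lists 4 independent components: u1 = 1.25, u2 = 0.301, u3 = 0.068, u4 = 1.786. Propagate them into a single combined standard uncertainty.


uc = sqrt(1.25^2 + 0.301^2 + 0.068^2 + 1.786^2)
uc = sqrt(4.847521)
uc = 2.2017

2.2017


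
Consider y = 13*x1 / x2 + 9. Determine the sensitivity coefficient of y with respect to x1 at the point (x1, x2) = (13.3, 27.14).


y = 13*x1 / x2 + 9
dy/dx1 = 13/x2
Evaluate at x2 = 27.14: c1 = 13 / 27.14
c1 = 0.4790

0.4790


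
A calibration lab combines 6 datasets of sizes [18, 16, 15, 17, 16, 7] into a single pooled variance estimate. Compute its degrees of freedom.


nu = sum_i (n_i - 1)
nu = ((18 - 1) + (16 - 1) + (15 - 1) + (17 - 1) + (16 - 1) + (7 - 1))
nu = 17 + 15 + 14 + 16 + 15 + 6
nu = 83

83


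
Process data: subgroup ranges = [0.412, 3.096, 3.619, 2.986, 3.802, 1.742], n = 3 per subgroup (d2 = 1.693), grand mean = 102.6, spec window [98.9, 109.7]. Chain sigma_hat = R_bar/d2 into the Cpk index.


R_bar = (0.412 + 3.096 + 3.619 + 2.986 + 3.802 + 1.742) / 6 = 2.6095
sigma = R_bar / d2 = 2.6095 / 1.693 = 1.5413467
Cp = (USL - LSL)/(6*sigma) = (109.7 - 98.9)/(6*1.5413467) = 1.1678
Cpu = (109.7 - 102.6)/(3*1.5413467) = 1.5355
Cpl = (102.6 - 98.9)/(3*1.5413467) = 0.8002
Cpk = min(Cpu, Cpl) = 0.8002

0.8002


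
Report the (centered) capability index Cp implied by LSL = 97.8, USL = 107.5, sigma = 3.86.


Cp = (USL - LSL) / (6 * sigma)
= (107.5 - 97.8) / (6 * 3.86)
= 9.7000 / 23.1600
= 0.4188

0.4188


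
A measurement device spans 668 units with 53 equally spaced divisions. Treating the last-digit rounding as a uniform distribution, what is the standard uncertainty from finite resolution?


resolution = range / divisions
resolution = 668 / 53 = 12.603774
u_res = resolution / (2*sqrt(3))
u_res = 12.603774 / 3.4641016
u_res = 3.6384

3.6384


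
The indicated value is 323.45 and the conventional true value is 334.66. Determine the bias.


Systematic error = measured - true
= 323.45 - 334.66
= -11.2100

-11.2100


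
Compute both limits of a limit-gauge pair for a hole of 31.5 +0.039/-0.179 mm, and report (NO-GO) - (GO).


GO = nominal - lower_tol (smallest hole = maximum material condition)
GO = 31.5 - 0.179 = 31.321
NO-GO = nominal + upper_tol (largest hole = least material condition)
NO-GO = 31.5 + 0.039 = 31.539
spread = NO-GO - GO = 31.539 - 31.321 = 0.2180

0.2180


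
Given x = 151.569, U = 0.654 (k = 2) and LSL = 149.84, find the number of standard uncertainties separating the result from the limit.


u = U / k = 0.654 / 2 = 0.327
margin = |LSL - x| = |149.84 - 151.569| = 1.729
z = margin / u = 1.729 / 0.327
z = 5.2875

5.2875


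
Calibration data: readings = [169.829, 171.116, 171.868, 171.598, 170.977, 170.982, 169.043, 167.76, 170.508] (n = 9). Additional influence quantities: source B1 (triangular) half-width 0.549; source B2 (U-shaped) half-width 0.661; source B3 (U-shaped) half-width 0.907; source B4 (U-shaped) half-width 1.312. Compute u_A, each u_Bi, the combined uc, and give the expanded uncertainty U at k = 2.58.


mean = (169.829 + 171.116 + 171.868 + 171.598 + 170.977 + 170.982 + 169.043 + 167.76 + 170.508) / 9 = 170.409
s = sqrt(sum((x - mean)^2)/(n-1)) = 1.319212
u_A = s / sqrt(n) = 1.319212 / sqrt(9) = 0.43973733
u_B1 = 0.549 / sqrt(6) = 0.22412831
u_B2 = 0.661 / sqrt(2) = 0.46739758
u_B3 = 0.907 / sqrt(2) = 0.64134585
u_B4 = 1.312 / sqrt(2) = 0.9277241
uc = sqrt(0.43973733^2 + 0.22412831^2 + 0.46739758^2 + 0.64134585^2 + 0.9277241^2) = 1.3168369
U = k * uc = 2.58 * 1.3168369
U = 3.3974

3.3974


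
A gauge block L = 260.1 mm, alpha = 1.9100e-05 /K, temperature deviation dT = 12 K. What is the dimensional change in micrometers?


dL = L * alpha * dT
= 260.1 * 1.9100e-05 * 12
= 0.0596149 mm
dL_um = 0.0596149 * 1000 = 59.6149 um

59.6149


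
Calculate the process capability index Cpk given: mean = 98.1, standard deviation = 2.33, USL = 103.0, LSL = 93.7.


Cpu = (USL - mean) / (3*sigma) = (103.0 - 98.1) / (3*2.33) = 0.7010
Cpl = (mean - LSL) / (3*sigma) = (98.1 - 93.7) / (3*2.33) = 0.6295
Cpk = min(Cpu, Cpl) = 0.6295

0.6295


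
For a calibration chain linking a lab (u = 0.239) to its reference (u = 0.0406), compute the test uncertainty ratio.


TUR = u_lab / u_ref
= 0.239 / 0.0406
= 5.8867

5.8867


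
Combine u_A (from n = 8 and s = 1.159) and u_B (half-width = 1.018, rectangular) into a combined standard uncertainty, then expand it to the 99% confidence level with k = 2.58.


u_A = s / sqrt(n) = 1.159 / sqrt(8) = 0.40976838
u_B = half_width / sqrt(3) = 1.018 / sqrt(3) = 0.58774257
uc = sqrt(u_A^2 + u_B^2) = sqrt(0.40976838^2 + 0.58774257^2) = 0.71648549
U = k * uc = 2.58 * 0.71648549
U = 1.8485

1.8485


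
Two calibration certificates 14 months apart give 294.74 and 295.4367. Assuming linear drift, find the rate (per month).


rate = (v2 - v1) / months
= (295.4367 - 294.74) / 14
= 0.6967 / 14
= 0.0498

0.0498


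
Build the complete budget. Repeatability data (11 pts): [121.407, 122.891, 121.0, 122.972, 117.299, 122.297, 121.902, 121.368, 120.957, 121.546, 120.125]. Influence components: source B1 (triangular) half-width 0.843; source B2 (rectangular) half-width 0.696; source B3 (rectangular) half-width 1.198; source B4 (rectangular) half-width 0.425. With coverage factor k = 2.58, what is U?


mean = (121.407 + 122.891 + 121.0 + 122.972 + 117.299 + 122.297 + 121.902 + 121.368 + 120.957 + 121.546 + 120.125) / 11 = 121.2512727
s = sqrt(sum((x - mean)^2)/(n-1)) = 1.5598085
u_A = s / sqrt(n) = 1.5598085 / sqrt(11) = 0.47029996
u_B1 = 0.843 / sqrt(6) = 0.34415331
u_B2 = 0.696 / sqrt(3) = 0.40183579
u_B3 = 1.198 / sqrt(3) = 0.69166562
u_B4 = 0.425 / sqrt(3) = 0.24537386
uc = sqrt(0.47029996^2 + 0.34415331^2 + 0.40183579^2 + 0.69166562^2 + 0.24537386^2) = 1.0196594
U = k * uc = 2.58 * 1.0196594
U = 2.6307

2.6307


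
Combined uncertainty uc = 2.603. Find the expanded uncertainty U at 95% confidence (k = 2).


U = k * uc
U = 2 * 2.603
U = 5.2060

5.2060


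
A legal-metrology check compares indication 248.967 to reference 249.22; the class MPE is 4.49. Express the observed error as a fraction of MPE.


e = indication - reference = 248.967 - 249.22 = -0.2530
|e| = 0.2530
ratio = |e| / MPE = 0.2530 / 4.49
ratio = 0.0563

0.0563


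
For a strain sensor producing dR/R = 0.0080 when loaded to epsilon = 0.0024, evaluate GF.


GF = (dR/R) / epsilon
= 0.0080 / 0.0024
= 3.3333

3.3333


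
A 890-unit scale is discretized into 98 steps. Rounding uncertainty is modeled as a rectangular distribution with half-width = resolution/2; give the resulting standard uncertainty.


resolution = range / divisions
resolution = 890 / 98 = 9.0816327
u_res = resolution / (2*sqrt(3))
u_res = 9.0816327 / 3.4641016
u_res = 2.6216

2.6216


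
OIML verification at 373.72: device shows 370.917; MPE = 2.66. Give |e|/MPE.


e = indication - reference = 370.917 - 373.72 = -2.8030
|e| = 2.8030
ratio = |e| / MPE = 2.8030 / 2.66
ratio = 1.0538

1.0538


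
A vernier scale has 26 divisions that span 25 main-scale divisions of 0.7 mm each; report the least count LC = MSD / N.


LC = MSD / n_div
= 0.7 / 26
= 0.0269

0.0269


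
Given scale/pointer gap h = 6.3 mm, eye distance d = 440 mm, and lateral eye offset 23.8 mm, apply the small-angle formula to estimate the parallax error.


error = h * offset / d
= 6.3 * 23.8 / 440
= 0.3408

0.3408


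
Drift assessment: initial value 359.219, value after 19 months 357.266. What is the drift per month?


rate = (v2 - v1) / months
= (357.266 - 359.219) / 19
= -1.9530 / 19
= -0.1028

-0.1028


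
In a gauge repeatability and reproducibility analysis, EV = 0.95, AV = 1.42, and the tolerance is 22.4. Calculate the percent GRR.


GRR = sqrt(EV^2 + AV^2) = sqrt(0.95^2 + 1.42^2) = 1.7084789
%GRR = GRR / tol * 100 = 1.7084789 / 22.4 * 100
%GRR = 7.6271

7.6271


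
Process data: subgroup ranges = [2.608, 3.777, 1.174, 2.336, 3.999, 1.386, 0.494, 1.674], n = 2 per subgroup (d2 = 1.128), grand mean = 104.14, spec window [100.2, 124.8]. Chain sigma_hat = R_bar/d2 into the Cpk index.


R_bar = (2.608 + 3.777 + 1.174 + 2.336 + 3.999 + 1.386 + 0.494 + 1.674) / 8 = 2.181
sigma = R_bar / d2 = 2.181 / 1.128 = 1.9335106
Cp = (USL - LSL)/(6*sigma) = (124.8 - 100.2)/(6*1.9335106) = 2.1205
Cpu = (124.8 - 104.14)/(3*1.9335106) = 3.5617
Cpl = (104.14 - 100.2)/(3*1.9335106) = 0.6792
Cpk = min(Cpu, Cpl) = 0.6792

0.6792


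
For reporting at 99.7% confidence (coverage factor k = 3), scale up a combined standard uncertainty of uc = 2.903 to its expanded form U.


U = k * uc
U = 3 * 2.903
U = 8.7090

8.7090


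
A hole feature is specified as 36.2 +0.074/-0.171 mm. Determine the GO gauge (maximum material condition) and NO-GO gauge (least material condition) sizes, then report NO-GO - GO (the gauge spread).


GO = nominal - lower_tol (smallest hole = maximum material condition)
GO = 36.2 - 0.171 = 36.029
NO-GO = nominal + upper_tol (largest hole = least material condition)
NO-GO = 36.2 + 0.074 = 36.274
spread = NO-GO - GO = 36.274 - 36.029 = 0.2450

0.2450


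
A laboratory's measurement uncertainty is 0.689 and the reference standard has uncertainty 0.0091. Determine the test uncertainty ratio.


TUR = u_lab / u_ref
= 0.689 / 0.0091
= 75.7143

75.7143


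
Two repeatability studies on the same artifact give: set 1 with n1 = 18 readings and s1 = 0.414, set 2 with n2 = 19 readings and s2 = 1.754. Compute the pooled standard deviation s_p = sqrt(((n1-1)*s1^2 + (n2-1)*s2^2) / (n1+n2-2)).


s_p = sqrt(((n1-1)*s1^2 + (n2-1)*s2^2) / (n1+n2-2))
numerator = (18-1)*0.414^2 + (19-1)*1.754^2 = 2.913732 + 55.377288 = 58.29102
denominator = 18 + 19 - 2 = 35
s_p^2 = 58.29102 / 35 = 1.6654577
s_p = sqrt(1.6654577) = 1.2905

1.2905


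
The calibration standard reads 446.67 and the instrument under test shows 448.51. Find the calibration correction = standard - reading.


Correction = standard - reading
= 446.67 - 448.51
= -1.8400

-1.8400


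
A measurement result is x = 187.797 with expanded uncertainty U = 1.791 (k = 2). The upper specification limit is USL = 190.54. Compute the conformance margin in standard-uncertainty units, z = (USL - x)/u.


u = U / k = 1.791 / 2 = 0.8955
margin = |USL - x| = |190.54 - 187.797| = 2.743
z = margin / u = 2.743 / 0.8955
z = 3.0631

3.0631


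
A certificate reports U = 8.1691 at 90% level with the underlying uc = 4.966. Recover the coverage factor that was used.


k = U / uc
k = 8.1691 / 4.966
k = 1.645

1.645


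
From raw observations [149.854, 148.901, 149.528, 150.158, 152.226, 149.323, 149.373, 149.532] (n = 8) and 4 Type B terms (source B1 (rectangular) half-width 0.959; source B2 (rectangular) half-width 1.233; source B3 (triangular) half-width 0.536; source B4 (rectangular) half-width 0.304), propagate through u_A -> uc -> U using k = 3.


mean = (149.854 + 148.901 + 149.528 + 150.158 + 152.226 + 149.323 + 149.373 + 149.532) / 8 = 149.861875
s = sqrt(sum((x - mean)^2)/(n-1)) = 1.0246808
u_A = s / sqrt(n) = 1.0246808 / sqrt(8) = 0.36227937
u_B1 = 0.959 / sqrt(3) = 0.55367891
u_B2 = 1.233 / sqrt(3) = 0.71187288
u_B3 = 0.536 / sqrt(6) = 0.21882108
u_B4 = 0.304 / sqrt(3) = 0.17551448
uc = sqrt(0.36227937^2 + 0.55367891^2 + 0.71187288^2 + 0.21882108^2 + 0.17551448^2) = 1.011562
U = k * uc = 3 * 1.011562
U = 3.0347

3.0347


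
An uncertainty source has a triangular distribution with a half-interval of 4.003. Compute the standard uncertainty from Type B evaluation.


u_B = half_width / sqrt(6)
u_B = 4.003 / 2.4494897
u_B = 1.6342

1.6342


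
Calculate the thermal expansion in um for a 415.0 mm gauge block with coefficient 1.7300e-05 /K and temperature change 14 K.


dL = L * alpha * dT
= 415.0 * 1.7300e-05 * 14
= 0.1005130 mm
dL_um = 0.1005130 * 1000 = 100.5130 um

100.5130


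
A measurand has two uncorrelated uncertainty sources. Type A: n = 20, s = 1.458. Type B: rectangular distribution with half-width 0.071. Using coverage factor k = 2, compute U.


u_A = s / sqrt(n) = 1.458 / sqrt(20) = 0.32601871
u_B = half_width / sqrt(3) = 0.071 / sqrt(3) = 0.040991869
uc = sqrt(u_A^2 + u_B^2) = sqrt(0.32601871^2 + 0.040991869^2) = 0.32858565
U = k * uc = 2 * 0.32858565
U = 0.6572

0.6572


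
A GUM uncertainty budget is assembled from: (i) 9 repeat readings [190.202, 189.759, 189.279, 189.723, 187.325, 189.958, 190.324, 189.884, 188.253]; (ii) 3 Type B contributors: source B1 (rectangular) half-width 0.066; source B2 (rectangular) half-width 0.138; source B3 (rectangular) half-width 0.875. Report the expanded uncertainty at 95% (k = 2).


mean = (190.202 + 189.759 + 189.279 + 189.723 + 187.325 + 189.958 + 190.324 + 189.884 + 188.253) / 9 = 189.4118889
s = sqrt(sum((x - mean)^2)/(n-1)) = 0.99438504
u_A = s / sqrt(n) = 0.99438504 / sqrt(9) = 0.33146168
u_B1 = 0.066 / sqrt(3) = 0.038105118
u_B2 = 0.138 / sqrt(3) = 0.079674337
u_B3 = 0.875 / sqrt(3) = 0.50518149
uc = sqrt(0.33146168^2 + 0.038105118^2 + 0.079674337^2 + 0.50518149^2) = 0.61063507
U = k * uc = 2 * 0.61063507
U = 1.2213

1.2213


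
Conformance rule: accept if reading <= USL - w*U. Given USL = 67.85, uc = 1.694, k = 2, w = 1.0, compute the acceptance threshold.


U = k * uc = 2 * 1.694 = 3.388
guard band g = w * U = 1.0 * 3.388 = 3.388
AL = USL - g = 67.85 - 3.388
AL = 64.4620

64.4620


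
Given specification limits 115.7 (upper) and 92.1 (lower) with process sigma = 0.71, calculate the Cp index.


Cp = (USL - LSL) / (6 * sigma)
= (115.7 - 92.1) / (6 * 0.71)
= 23.6000 / 4.2600
= 5.5399

5.5399


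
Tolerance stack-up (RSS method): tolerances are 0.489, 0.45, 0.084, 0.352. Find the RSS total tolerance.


RSS = sqrt(0.489^2 + 0.45^2 + 0.084^2 + 0.352^2)
= sqrt(0.572581)
= 0.7567

0.7567


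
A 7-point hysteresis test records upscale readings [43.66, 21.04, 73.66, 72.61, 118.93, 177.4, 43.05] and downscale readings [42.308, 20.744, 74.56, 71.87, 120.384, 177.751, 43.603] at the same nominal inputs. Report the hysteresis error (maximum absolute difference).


|43.66 - 42.308| = 1.3520
|21.04 - 20.744| = 0.2960
|73.66 - 74.56| = 0.9000
|72.61 - 71.87| = 0.7400
|118.93 - 120.384| = 1.4540
|177.4 - 177.751| = 0.3510
|43.05 - 43.603| = 0.5530
hysteresis = max(diffs) = 1.4540

1.4540


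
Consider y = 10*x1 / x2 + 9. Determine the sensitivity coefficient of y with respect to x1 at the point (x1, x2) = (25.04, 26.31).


y = 10*x1 / x2 + 9
dy/dx1 = 10/x2
Evaluate at x2 = 26.31: c1 = 10 / 26.31
c1 = 0.3801

0.3801


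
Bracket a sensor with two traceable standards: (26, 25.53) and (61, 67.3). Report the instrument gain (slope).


slope = (y2 - y1) / (x2 - x1)
= (67.3 - 25.53) / (61 - 26)
= 41.7700 / 35
= 1.1934

1.1934


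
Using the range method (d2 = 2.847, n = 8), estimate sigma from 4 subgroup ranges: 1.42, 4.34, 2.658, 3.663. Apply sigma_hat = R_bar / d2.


R_bar = (1.42 + 4.34 + 2.658 + 3.663) / 4
R_bar = 12.081 / 4 = 3.02025
sigma_hat = R_bar / d2 = 3.02025 / 2.847 = 1.0609

1.0609


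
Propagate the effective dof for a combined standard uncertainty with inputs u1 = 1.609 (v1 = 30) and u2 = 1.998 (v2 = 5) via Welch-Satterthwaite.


uc = sqrt(u1^2 + u2^2) = sqrt(1.609^2 + 1.998^2) = 2.5653236
v_eff = uc^4 / (u1^4/v1 + u2^4/v2)
= 2.5653236^4 / (1.609^4/30 + 1.998^4/5)
= 43.30805 / 3.4106293
v_eff = 12.6980

12.6980


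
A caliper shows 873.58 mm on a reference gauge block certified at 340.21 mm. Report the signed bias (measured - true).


Systematic error = measured - true
= 873.58 - 340.21
= 533.3700

533.3700


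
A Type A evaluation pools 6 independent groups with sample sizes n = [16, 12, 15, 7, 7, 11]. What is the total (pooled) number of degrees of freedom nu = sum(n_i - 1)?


nu = sum_i (n_i - 1)
nu = ((16 - 1) + (12 - 1) + (15 - 1) + (7 - 1) + (7 - 1) + (11 - 1))
nu = 15 + 11 + 14 + 6 + 6 + 10
nu = 62

62


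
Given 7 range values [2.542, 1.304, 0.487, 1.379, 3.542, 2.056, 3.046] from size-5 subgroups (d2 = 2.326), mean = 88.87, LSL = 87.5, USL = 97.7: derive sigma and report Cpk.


R_bar = (2.542 + 1.304 + 0.487 + 1.379 + 3.542 + 2.056 + 3.046) / 7 = 2.0508571
sigma = R_bar / d2 = 2.0508571 / 2.326 = 0.88170985
Cp = (USL - LSL)/(6*sigma) = (97.7 - 87.5)/(6*0.88170985) = 1.9281
Cpu = (97.7 - 88.87)/(3*0.88170985) = 3.3382
Cpl = (88.87 - 87.5)/(3*0.88170985) = 0.5179
Cpk = min(Cpu, Cpl) = 0.5179

0.5179


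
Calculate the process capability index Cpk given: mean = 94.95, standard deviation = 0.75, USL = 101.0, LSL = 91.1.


Cpu = (USL - mean) / (3*sigma) = (101.0 - 94.95) / (3*0.75) = 2.6889
Cpl = (mean - LSL) / (3*sigma) = (94.95 - 91.1) / (3*0.75) = 1.7111
Cpk = min(Cpu, Cpl) = 1.7111

1.7111


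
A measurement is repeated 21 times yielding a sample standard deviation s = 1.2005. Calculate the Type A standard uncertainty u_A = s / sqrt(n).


u_A = s / sqrt(n)
u_A = 1.2005 / sqrt(21)
u_A = 1.2005 / 4.5825757
u_A = 0.2620

0.2620


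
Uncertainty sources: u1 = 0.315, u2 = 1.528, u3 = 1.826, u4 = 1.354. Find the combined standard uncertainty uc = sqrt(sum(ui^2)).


uc = sqrt(0.315^2 + 1.528^2 + 1.826^2 + 1.354^2)
uc = sqrt(7.601601)
uc = 2.7571

2.7571


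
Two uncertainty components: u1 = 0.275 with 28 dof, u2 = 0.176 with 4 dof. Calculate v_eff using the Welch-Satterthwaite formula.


uc = sqrt(u1^2 + u2^2) = sqrt(0.275^2 + 0.176^2) = 0.32649809
v_eff = uc^4 / (u1^4/v1 + u2^4/v2)
= 0.32649809^4 / (0.275^4/28 + 0.176^4/4)
= 0.011363774 / 0.00044413317
v_eff = 25.5864

25.5864


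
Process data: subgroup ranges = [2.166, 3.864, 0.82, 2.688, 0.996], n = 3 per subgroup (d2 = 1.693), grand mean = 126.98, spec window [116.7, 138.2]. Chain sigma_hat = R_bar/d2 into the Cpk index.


R_bar = (2.166 + 3.864 + 0.82 + 2.688 + 0.996) / 5 = 2.1068
sigma = R_bar / d2 = 2.1068 / 1.693 = 1.2444182
Cp = (USL - LSL)/(6*sigma) = (138.2 - 116.7)/(6*1.2444182) = 2.8795
Cpu = (138.2 - 126.98)/(3*1.2444182) = 3.0054
Cpl = (126.98 - 116.7)/(3*1.2444182) = 2.7536
Cpk = min(Cpu, Cpl) = 2.7536

2.7536


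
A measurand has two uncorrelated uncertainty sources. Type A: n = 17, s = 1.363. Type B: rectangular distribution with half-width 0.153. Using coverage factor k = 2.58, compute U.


u_A = s / sqrt(n) = 1.363 / sqrt(17) = 0.33057606
u_B = half_width / sqrt(3) = 0.153 / sqrt(3) = 0.088334591
uc = sqrt(u_A^2 + u_B^2) = sqrt(0.33057606^2 + 0.088334591^2) = 0.34217471
U = k * uc = 2.58 * 0.34217471
U = 0.8828

0.8828


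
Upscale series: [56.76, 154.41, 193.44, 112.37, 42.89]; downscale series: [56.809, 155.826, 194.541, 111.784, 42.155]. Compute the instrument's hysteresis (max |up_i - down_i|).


|56.76 - 56.809| = 0.0490
|154.41 - 155.826| = 1.4160
|193.44 - 194.541| = 1.1010
|112.37 - 111.784| = 0.5860
|42.89 - 42.155| = 0.7350
hysteresis = max(diffs) = 1.4160

1.4160


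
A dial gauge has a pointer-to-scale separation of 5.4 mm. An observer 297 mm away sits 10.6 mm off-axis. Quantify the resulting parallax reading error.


error = h * offset / d
= 5.4 * 10.6 / 297
= 0.1927

0.1927


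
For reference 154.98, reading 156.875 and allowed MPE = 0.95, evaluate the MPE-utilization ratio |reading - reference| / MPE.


e = indication - reference = 156.875 - 154.98 = 1.8950
|e| = 1.8950
ratio = |e| / MPE = 1.8950 / 0.95
ratio = 1.9947

1.9947


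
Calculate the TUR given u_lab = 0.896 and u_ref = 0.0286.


TUR = u_lab / u_ref
= 0.896 / 0.0286
= 31.3287

31.3287


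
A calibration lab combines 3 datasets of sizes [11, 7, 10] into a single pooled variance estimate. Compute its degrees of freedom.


nu = sum_i (n_i - 1)
nu = ((11 - 1) + (7 - 1) + (10 - 1))
nu = 10 + 6 + 9
nu = 25

25


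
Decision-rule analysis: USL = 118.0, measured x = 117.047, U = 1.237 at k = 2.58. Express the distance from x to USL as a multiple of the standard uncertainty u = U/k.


u = U / k = 1.237 / 2.58 = 0.47945736
margin = |USL - x| = |118.0 - 117.047| = 0.953
z = margin / u = 0.953 / 0.47945736
z = 1.9877

1.9877


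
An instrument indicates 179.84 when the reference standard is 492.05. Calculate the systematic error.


Systematic error = measured - true
= 179.84 - 492.05
= -312.2100

-312.2100


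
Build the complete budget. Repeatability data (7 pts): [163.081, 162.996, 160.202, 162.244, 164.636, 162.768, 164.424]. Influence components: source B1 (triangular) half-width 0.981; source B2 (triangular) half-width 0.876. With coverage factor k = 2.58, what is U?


mean = (163.081 + 162.996 + 160.202 + 162.244 + 164.636 + 162.768 + 164.424) / 7 = 162.9072857
s = sqrt(sum((x - mean)^2)/(n-1)) = 1.4778837
u_A = s / sqrt(n) = 1.4778837 / sqrt(7) = 0.55858753
u_B1 = 0.981 / sqrt(6) = 0.40049157
u_B2 = 0.876 / sqrt(6) = 0.3576255
uc = sqrt(0.55858753^2 + 0.40049157^2 + 0.3576255^2) = 0.77479644
U = k * uc = 2.58 * 0.77479644
U = 1.9990

1.9990


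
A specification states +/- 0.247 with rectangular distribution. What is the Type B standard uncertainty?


u_B = half_width / sqrt(3)
u_B = 0.247 / 1.7320508
u_B = 0.1426

0.1426


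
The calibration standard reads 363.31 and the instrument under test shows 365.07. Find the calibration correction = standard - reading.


Correction = standard - reading
= 363.31 - 365.07
= -1.7600

-1.7600


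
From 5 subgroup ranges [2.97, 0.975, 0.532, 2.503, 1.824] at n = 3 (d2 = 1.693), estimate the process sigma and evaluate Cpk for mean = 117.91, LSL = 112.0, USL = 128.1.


R_bar = (2.97 + 0.975 + 0.532 + 2.503 + 1.824) / 5 = 1.7608
sigma = R_bar / d2 = 1.7608 / 1.693 = 1.0400473
Cp = (USL - LSL)/(6*sigma) = (128.1 - 112.0)/(6*1.0400473) = 2.5800
Cpu = (128.1 - 117.91)/(3*1.0400473) = 3.2659
Cpl = (117.91 - 112.0)/(3*1.0400473) = 1.8941
Cpk = min(Cpu, Cpl) = 1.8941

1.8941


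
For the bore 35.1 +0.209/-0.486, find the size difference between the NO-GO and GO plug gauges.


GO = nominal - lower_tol (smallest hole = maximum material condition)
GO = 35.1 - 0.486 = 34.614
NO-GO = nominal + upper_tol (largest hole = least material condition)
NO-GO = 35.1 + 0.209 = 35.309
spread = NO-GO - GO = 35.309 - 34.614 = 0.6950

0.6950


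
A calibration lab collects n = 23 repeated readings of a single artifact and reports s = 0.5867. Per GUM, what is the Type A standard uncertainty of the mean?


u_A = s / sqrt(n)
u_A = 0.5867 / sqrt(23)
u_A = 0.5867 / 4.7958315
u_A = 0.1223

0.1223


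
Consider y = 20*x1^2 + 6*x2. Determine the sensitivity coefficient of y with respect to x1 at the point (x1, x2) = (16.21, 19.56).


y = 20*x1^2 + 6*x2
dy/dx1 = 2*20*x1
Evaluate at x1 = 16.21: c1 = 40 * 16.21
c1 = 648.4000

648.4000


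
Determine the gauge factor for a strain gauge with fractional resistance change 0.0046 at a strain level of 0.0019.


GF = (dR/R) / epsilon
= 0.0046 / 0.0019
= 2.4211

2.4211


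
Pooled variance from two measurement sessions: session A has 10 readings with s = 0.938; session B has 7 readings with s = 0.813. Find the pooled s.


s_p = sqrt(((n1-1)*s1^2 + (n2-1)*s2^2) / (n1+n2-2))
numerator = (10-1)*0.938^2 + (7-1)*0.813^2 = 7.918596 + 3.965814 = 11.88441
denominator = 10 + 7 - 2 = 15
s_p^2 = 11.88441 / 15 = 0.792294
s_p = sqrt(0.792294) = 0.8901

0.8901


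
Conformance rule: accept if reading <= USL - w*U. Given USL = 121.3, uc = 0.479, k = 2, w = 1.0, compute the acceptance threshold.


U = k * uc = 2 * 0.479 = 0.958
guard band g = w * U = 1.0 * 0.958 = 0.958
AL = USL - g = 121.3 - 0.958
AL = 120.3420

120.3420


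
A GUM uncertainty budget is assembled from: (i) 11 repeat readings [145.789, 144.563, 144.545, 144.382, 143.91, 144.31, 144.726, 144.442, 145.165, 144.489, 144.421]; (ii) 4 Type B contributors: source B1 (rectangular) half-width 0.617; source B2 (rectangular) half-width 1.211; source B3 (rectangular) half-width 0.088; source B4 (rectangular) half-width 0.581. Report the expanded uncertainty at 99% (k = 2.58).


mean = (145.789 + 144.563 + 144.545 + 144.382 + 143.91 + 144.31 + 144.726 + 144.442 + 145.165 + 144.489 + 144.421) / 11 = 144.6129091
s = sqrt(sum((x - mean)^2)/(n-1)) = 0.49279133
u_A = s / sqrt(n) = 0.49279133 / sqrt(11) = 0.14858218
u_B1 = 0.617 / sqrt(3) = 0.35622512
u_B2 = 1.211 / sqrt(3) = 0.69917118
u_B3 = 0.088 / sqrt(3) = 0.050806824
u_B4 = 0.581 / sqrt(3) = 0.33544051
uc = sqrt(0.14858218^2 + 0.35622512^2 + 0.69917118^2 + 0.050806824^2 + 0.33544051^2) = 0.86770675
U = k * uc = 2.58 * 0.86770675
U = 2.2387

2.2387


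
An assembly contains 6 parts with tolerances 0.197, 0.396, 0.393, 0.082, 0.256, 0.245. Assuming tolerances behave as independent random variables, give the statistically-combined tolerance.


RSS = sqrt(0.197^2 + 0.396^2 + 0.393^2 + 0.082^2 + 0.256^2 + 0.245^2)
= sqrt(0.482359)
= 0.6945

0.6945


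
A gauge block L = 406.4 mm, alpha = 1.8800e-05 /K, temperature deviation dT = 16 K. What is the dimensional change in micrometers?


dL = L * alpha * dT
= 406.4 * 1.8800e-05 * 16
= 0.1222451 mm
dL_um = 0.1222451 * 1000 = 122.2451 um

122.2451


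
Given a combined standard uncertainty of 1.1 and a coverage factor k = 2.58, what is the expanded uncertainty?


U = k * uc
U = 2.58 * 1.1
U = 2.8380

2.8380


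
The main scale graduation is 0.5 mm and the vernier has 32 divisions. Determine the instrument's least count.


LC = MSD / n_div
= 0.5 / 32
= 0.0156

0.0156


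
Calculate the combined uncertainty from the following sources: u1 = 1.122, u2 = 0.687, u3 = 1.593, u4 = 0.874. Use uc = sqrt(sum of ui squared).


uc = sqrt(1.122^2 + 0.687^2 + 1.593^2 + 0.874^2)
uc = sqrt(5.032378)
uc = 2.2433

2.2433


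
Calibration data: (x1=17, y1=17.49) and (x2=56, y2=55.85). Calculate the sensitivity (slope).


slope = (y2 - y1) / (x2 - x1)
= (55.85 - 17.49) / (56 - 17)
= 38.3600 / 39
= 0.9836

0.9836


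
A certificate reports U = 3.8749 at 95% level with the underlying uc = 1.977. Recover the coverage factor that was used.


k = U / uc
k = 3.8749 / 1.977
k = 1.96

1.96


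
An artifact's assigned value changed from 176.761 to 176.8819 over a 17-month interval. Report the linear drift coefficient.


rate = (v2 - v1) / months
= (176.8819 - 176.761) / 17
= 0.1209 / 17
= 0.0071

0.0071


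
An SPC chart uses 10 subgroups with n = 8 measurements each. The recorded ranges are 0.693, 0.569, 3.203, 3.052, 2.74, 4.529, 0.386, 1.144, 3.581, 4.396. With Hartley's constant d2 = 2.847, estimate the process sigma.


R_bar = (0.693 + 0.569 + 3.203 + 3.052 + 2.74 + 4.529 + 0.386 + 1.144 + 3.581 + 4.396) / 10
R_bar = 24.293 / 10 = 2.4293
sigma_hat = R_bar / d2 = 2.4293 / 2.847 = 0.8533

0.8533


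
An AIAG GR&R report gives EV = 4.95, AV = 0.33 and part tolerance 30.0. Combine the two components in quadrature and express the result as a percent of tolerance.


GRR = sqrt(EV^2 + AV^2) = sqrt(4.95^2 + 0.33^2) = 4.9609878
%GRR = GRR / tol * 100 = 4.9609878 / 30.0 * 100
%GRR = 16.5366

16.5366


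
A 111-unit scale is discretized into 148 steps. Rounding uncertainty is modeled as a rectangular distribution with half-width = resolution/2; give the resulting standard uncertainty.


resolution = range / divisions
resolution = 111 / 148 = 0.75
u_res = resolution / (2*sqrt(3))
u_res = 0.75 / 3.4641016
u_res = 0.2165

0.2165


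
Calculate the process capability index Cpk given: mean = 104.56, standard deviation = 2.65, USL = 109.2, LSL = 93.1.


Cpu = (USL - mean) / (3*sigma) = (109.2 - 104.56) / (3*2.65) = 0.5836
Cpl = (mean - LSL) / (3*sigma) = (104.56 - 93.1) / (3*2.65) = 1.4415
Cpk = min(Cpu, Cpl) = 0.5836

0.5836


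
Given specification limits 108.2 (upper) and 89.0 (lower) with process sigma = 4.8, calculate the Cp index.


Cp = (USL - LSL) / (6 * sigma)
= (108.2 - 89.0) / (6 * 4.8)
= 19.2000 / 28.8000
= 0.6667

0.6667


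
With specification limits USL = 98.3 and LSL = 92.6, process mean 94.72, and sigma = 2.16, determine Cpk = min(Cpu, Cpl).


Cpu = (USL - mean) / (3*sigma) = (98.3 - 94.72) / (3*2.16) = 0.5525
Cpl = (mean - LSL) / (3*sigma) = (94.72 - 92.6) / (3*2.16) = 0.3272
Cpk = min(Cpu, Cpl) = 0.3272

0.3272


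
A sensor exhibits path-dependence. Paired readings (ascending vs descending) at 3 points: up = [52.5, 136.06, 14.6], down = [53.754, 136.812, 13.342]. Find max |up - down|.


|52.5 - 53.754| = 1.2540
|136.06 - 136.812| = 0.7520
|14.6 - 13.342| = 1.2580
hysteresis = max(diffs) = 1.2580

1.2580
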